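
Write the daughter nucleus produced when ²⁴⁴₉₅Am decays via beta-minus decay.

Cm-244

Beta-minus decay: mass number changes by +0, atomic number by +1.
A: 244 = 244; Z: 95 + 1 = 96.
Z = 96 is curium, so the daughter is ²⁴⁴₉₆Cm.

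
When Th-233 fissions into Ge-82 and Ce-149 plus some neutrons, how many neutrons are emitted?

Conserve mass number: 233 = 82 + 149 + k, so k = 233 − 231 = 2.
Check atomic number: 90 = 32 + 58 + 0 = 90. ✓

2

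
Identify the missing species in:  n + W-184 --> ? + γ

W-185

Conserve mass number: 1 + 184 = A + 0, so A = 185.
Conserve atomic number: 0 + 74 = Z + 0, so Z = 74.
Z = 74 is tungsten, so the species is W-185.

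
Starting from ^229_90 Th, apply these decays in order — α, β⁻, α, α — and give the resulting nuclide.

Start: (A, Z) = (229, 90).
After α: (225, 88).
After β⁻: (225, 89).
After α: (221, 87).
After α: (217, 85).
Z = 85 is astatine.

At-217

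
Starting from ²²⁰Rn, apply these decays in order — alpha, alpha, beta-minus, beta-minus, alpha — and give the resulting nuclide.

Start: (A, Z) = (220, 86).
After α: (216, 84).
After α: (212, 82).
After β⁻: (212, 83).
After β⁻: (212, 84).
After α: (208, 82).
Z = 82 is lead.

Pb-208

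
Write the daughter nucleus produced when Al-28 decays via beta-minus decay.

Beta-minus decay: mass number changes by +0, atomic number by +1.
A: 28 = 28; Z: 13 + 1 = 14.
Z = 14 is silicon, so the daughter is Si-28.

Si-28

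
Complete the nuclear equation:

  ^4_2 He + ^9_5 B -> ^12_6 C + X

Conserve mass number: 4 + 9 = 12 + A, so A = 1.
Conserve atomic number: 2 + 5 = 6 + Z, so Z = 1.
A = 1 and Z = 1 is ^1_1 H — a proton.

proton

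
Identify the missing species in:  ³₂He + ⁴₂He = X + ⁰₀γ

Be-7

Conserve mass number: 3 + 4 = A + 0, so A = 7.
Conserve atomic number: 2 + 2 = Z + 0, so Z = 4.
Z = 4 is beryllium, so the species is ⁷₄Be.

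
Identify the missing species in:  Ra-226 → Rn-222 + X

Conserve mass number: 226 = 222 + A, so A = 4.
Conserve atomic number: 88 = 86 + Z, so Z = 2.
A = 4 and Z = 2 is He-4 — an alpha particle.

alpha particle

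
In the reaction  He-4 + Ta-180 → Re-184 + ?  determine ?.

gamma ray

Conserve mass number: 4 + 180 = 184 + A, so A = 0.
Conserve atomic number: 2 + 73 = 75 + Z, so Z = 0.
A = 0 and Z = 0 is γ — a gamma ray.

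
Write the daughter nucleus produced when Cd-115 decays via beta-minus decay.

In-115

Beta-minus decay: mass number changes by +0, atomic number by +1.
A: 115 = 115; Z: 48 + 1 = 49.
Z = 49 is indium, so the daughter is In-115.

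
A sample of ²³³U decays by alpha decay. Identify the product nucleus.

Th-229

Alpha decay: mass number changes by -4, atomic number by -2.
A: 233 − 4 = 229; Z: 92 − 2 = 90.
Z = 90 is thorium, so the daughter is ²²⁹Th.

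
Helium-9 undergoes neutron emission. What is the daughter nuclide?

Neutron emission: mass number changes by -1, atomic number by +0.
A: 9 − 1 = 8; Z: 2 = 2.
Z = 2 is helium, so the daughter is helium-8.

He-8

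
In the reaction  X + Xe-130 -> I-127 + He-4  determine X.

Conserve mass number: A + 130 = 127 + 4, so A = 1.
Conserve atomic number: Z + 54 = 53 + 2, so Z = 1.
A = 1 and Z = 1 is H-1 — a proton.

proton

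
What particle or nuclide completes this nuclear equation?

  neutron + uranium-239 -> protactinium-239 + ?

Conserve mass number: 1 + 239 = 239 + A, so A = 1.
Conserve atomic number: 0 + 92 = 91 + Z, so Z = 1.
A = 1 and Z = 1 is hydrogen-1 — a proton.

proton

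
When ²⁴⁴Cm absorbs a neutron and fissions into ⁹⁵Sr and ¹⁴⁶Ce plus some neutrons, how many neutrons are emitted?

4

Conserve mass number: 245 = 95 + 146 + k, so k = 245 − 241 = 4.
Check atomic number: 96 = 38 + 58 + 0 = 96. ✓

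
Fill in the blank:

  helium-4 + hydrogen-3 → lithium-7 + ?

Conserve mass number: 4 + 3 = 7 + A, so A = 0.
Conserve atomic number: 2 + 1 = 3 + Z, so Z = 0.
A = 0 and Z = 0 is γ — a gamma ray.

gamma ray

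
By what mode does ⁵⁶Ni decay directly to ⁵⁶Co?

beta-plus decay or electron capture

ΔA = 56 − 56 = 0; ΔZ = 27 − 28 = -1.
A is unchanged and Z drops by 1 — a proton has become a neutron (β⁺ emission or electron capture).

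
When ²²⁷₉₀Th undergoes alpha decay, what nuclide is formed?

Alpha decay: mass number changes by -4, atomic number by -2.
A: 227 − 4 = 223; Z: 90 − 2 = 88.
Z = 88 is radium, so the daughter is ²²³₈₈Ra.

Ra-223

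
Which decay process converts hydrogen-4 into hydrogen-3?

neutron emission

ΔA = 3 − 4 = -1; ΔZ = 1 − 1 = +0.
A drops by 1 with Z unchanged — a neutron was emitted.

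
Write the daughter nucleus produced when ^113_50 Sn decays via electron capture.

Electron capture: mass number changes by +0, atomic number by -1.
A: 113 = 113; Z: 50 − 1 = 49.
Z = 49 is indium, so the daughter is ^113_49 In.

In-113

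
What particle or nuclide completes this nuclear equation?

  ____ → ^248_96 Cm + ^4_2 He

Cf-252

Conserve mass number: A = 248 + 4, so A = 252.
Conserve atomic number: Z = 96 + 2, so Z = 98.
Z = 98 is californium, so the species is ^252_98 Cf.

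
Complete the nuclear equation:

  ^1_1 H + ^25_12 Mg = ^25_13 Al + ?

Conserve mass number: 1 + 25 = 25 + A, so A = 1.
Conserve atomic number: 1 + 12 = 13 + Z, so Z = 0.
A = 1 and Z = 0 is ^1_0 n — a neutron.

neutron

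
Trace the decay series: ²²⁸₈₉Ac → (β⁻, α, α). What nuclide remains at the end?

Start: (A, Z) = (228, 89).
After β⁻: (228, 90).
After α: (224, 88).
After α: (220, 86).
Z = 86 is radon.

Rn-220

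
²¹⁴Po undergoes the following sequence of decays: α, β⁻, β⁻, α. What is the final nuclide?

Start: (A, Z) = (214, 84).
After α: (210, 82).
After β⁻: (210, 83).
After β⁻: (210, 84).
After α: (206, 82).
Z = 82 is lead.

Pb-206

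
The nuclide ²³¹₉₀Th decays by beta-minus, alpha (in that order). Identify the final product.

Ac-227

Start: (A, Z) = (231, 90).
After β⁻: (231, 91).
After α: (227, 89).
Z = 89 is actinium.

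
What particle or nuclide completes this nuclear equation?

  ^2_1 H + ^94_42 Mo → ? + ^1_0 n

Conserve mass number: 2 + 94 = A + 1, so A = 95.
Conserve atomic number: 1 + 42 = Z + 0, so Z = 43.
Z = 43 is technetium, so the species is ^95_43 Tc.

Tc-95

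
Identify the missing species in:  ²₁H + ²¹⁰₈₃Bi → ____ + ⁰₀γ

Po-212

Conserve mass number: 2 + 210 = A + 0, so A = 212.
Conserve atomic number: 1 + 83 = Z + 0, so Z = 84.
Z = 84 is polonium, so the species is ²¹²₈₄Po.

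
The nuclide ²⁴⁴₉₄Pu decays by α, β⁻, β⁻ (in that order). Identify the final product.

Start: (A, Z) = (244, 94).
After α: (240, 92).
After β⁻: (240, 93).
After β⁻: (240, 94).
Z = 94 is plutonium.

Pu-240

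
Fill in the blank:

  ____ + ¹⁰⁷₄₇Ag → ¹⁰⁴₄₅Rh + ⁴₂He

Conserve mass number: A + 107 = 104 + 4, so A = 1.
Conserve atomic number: Z + 47 = 45 + 2, so Z = 0.
A = 1 and Z = 0 is ¹₀n — a neutron.

neutron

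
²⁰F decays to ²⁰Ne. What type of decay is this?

ΔA = 20 − 20 = 0; ΔZ = 10 − 9 = +1.
A is unchanged and Z rises by 1 — a neutron has become a proton (β⁻ decay).

beta-minus decay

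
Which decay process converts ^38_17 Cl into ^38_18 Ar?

beta-minus decay

ΔA = 38 − 38 = 0; ΔZ = 18 − 17 = +1.
A is unchanged and Z rises by 1 — a neutron has become a proton (β⁻ decay).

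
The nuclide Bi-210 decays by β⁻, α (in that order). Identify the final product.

Start: (A, Z) = (210, 83).
After β⁻: (210, 84).
After α: (206, 82).
Z = 82 is lead.

Pb-206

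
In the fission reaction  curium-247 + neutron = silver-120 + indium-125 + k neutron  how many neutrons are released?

Conserve mass number: 248 = 120 + 125 + k, so k = 248 − 245 = 3.
Check atomic number: 96 = 47 + 49 + 0 = 96. ✓

3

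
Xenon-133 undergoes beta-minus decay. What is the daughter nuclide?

Beta-minus decay: mass number changes by +0, atomic number by +1.
A: 133 = 133; Z: 54 + 1 = 55.
Z = 55 is caesium, so the daughter is caesium-133.

Cs-133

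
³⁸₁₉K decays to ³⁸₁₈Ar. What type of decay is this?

ΔA = 38 − 38 = 0; ΔZ = 18 − 19 = -1.
A is unchanged and Z drops by 1 — a proton has become a neutron (β⁺ emission or electron capture).

beta-plus decay or electron capture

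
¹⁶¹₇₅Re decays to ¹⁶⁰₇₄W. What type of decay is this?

ΔA = 160 − 161 = -1; ΔZ = 74 − 75 = -1.
A drops by 1 and Z drops by 1 — a proton was emitted.

proton emission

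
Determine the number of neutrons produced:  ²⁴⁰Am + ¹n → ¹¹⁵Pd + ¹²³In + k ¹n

Conserve mass number: 241 = 115 + 123 + k, so k = 241 − 238 = 3.
Check atomic number: 95 = 46 + 49 + 0 = 95. ✓

3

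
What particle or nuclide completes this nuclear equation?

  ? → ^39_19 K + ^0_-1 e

Conserve mass number: A = 39 + 0, so A = 39.
Conserve atomic number: Z = 19 − 1, so Z = 18.
Z = 18 is argon, so the species is ^39_18 Ar.

Ar-39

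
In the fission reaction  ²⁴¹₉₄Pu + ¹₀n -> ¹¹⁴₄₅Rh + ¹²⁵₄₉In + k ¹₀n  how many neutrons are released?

Conserve mass number: 242 = 114 + 125 + k, so k = 242 − 239 = 3.
Check atomic number: 94 = 45 + 49 + 0 = 94. ✓

3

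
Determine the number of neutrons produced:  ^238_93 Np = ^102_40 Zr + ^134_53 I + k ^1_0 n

2

Conserve mass number: 238 = 102 + 134 + k, so k = 238 − 236 = 2.
Check atomic number: 93 = 40 + 53 + 0 = 93. ✓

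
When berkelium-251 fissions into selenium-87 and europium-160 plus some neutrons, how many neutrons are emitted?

4

Conserve mass number: 251 = 87 + 160 + k, so k = 251 − 247 = 4.
Check atomic number: 97 = 34 + 63 + 0 = 97. ✓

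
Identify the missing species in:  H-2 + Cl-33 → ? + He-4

S-31

Conserve mass number: 2 + 33 = A + 4, so A = 31.
Conserve atomic number: 1 + 17 = Z + 2, so Z = 16.
Z = 16 is sulfur, so the species is S-31.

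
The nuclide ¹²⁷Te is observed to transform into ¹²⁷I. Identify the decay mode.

ΔA = 127 − 127 = 0; ΔZ = 53 − 52 = +1.
A is unchanged and Z rises by 1 — a neutron has become a proton (β⁻ decay).

beta-minus decay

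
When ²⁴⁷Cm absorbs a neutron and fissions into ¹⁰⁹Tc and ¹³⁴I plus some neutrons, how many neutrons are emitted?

5

Conserve mass number: 248 = 109 + 134 + k, so k = 248 − 243 = 5.
Check atomic number: 96 = 43 + 53 + 0 = 96. ✓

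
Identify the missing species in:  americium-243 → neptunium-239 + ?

Conserve mass number: 243 = 239 + A, so A = 4.
Conserve atomic number: 95 = 93 + Z, so Z = 2.
A = 4 and Z = 2 is helium-4 — an alpha particle.

alpha particle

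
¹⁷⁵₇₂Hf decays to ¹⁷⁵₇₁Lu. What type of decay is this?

beta-plus decay or electron capture

ΔA = 175 − 175 = 0; ΔZ = 71 − 72 = -1.
A is unchanged and Z drops by 1 — a proton has become a neutron (β⁺ emission or electron capture).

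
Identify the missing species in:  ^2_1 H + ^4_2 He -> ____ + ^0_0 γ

Conserve mass number: 2 + 4 = A + 0, so A = 6.
Conserve atomic number: 1 + 2 = Z + 0, so Z = 3.
Z = 3 is lithium, so the species is ^6_3 Li.

Li-6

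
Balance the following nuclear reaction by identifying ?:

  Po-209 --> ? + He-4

Pb-205

Conserve mass number: 209 = A + 4, so A = 205.
Conserve atomic number: 84 = Z + 2, so Z = 82.
Z = 82 is lead, so the species is Pb-205.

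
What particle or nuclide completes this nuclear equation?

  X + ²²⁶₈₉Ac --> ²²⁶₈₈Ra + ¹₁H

Conserve mass number: A + 226 = 226 + 1, so A = 1.
Conserve atomic number: Z + 89 = 88 + 1, so Z = 0.
A = 1 and Z = 0 is ¹₀n — a neutron.

neutron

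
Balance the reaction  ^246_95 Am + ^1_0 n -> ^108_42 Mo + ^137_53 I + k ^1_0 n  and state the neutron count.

2

Conserve mass number: 247 = 108 + 137 + k, so k = 247 − 245 = 2.
Check atomic number: 95 = 42 + 53 + 0 = 95. ✓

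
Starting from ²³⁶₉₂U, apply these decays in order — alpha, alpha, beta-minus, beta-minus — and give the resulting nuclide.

Th-228

Start: (A, Z) = (236, 92).
After α: (232, 90).
After α: (228, 88).
After β⁻: (228, 89).
After β⁻: (228, 90).
Z = 90 is thorium.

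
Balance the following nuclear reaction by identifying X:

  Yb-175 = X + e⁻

Conserve mass number: 175 = A + 0, so A = 175.
Conserve atomic number: 70 = Z − 1, so Z = 71.
Z = 71 is lutetium, so the species is Lu-175.

Lu-175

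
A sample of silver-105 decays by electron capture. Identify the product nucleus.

Pd-105

Electron capture: mass number changes by +0, atomic number by -1.
A: 105 = 105; Z: 47 − 1 = 46.
Z = 46 is palladium, so the daughter is palladium-105.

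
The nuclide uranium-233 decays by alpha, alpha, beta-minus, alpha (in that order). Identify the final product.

Start: (A, Z) = (233, 92).
After α: (229, 90).
After α: (225, 88).
After β⁻: (225, 89).
After α: (221, 87).
Z = 87 is francium.

Fr-221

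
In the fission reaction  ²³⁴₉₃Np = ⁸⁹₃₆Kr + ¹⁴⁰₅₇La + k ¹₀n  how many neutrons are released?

5

Conserve mass number: 234 = 89 + 140 + k, so k = 234 − 229 = 5.
Check atomic number: 93 = 36 + 57 + 0 = 93. ✓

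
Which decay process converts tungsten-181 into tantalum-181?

ΔA = 181 − 181 = 0; ΔZ = 73 − 74 = -1.
A is unchanged and Z drops by 1 — a proton has become a neutron (β⁺ emission or electron capture).

beta-plus decay or electron capture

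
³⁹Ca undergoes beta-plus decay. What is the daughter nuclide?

Beta-plus decay: mass number changes by +0, atomic number by -1.
A: 39 = 39; Z: 20 − 1 = 19.
Z = 19 is potassium, so the daughter is ³⁹K.

K-39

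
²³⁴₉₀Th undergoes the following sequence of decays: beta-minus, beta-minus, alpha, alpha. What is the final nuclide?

Ra-226

Start: (A, Z) = (234, 90).
After β⁻: (234, 91).
After β⁻: (234, 92).
After α: (230, 90).
After α: (226, 88).
Z = 88 is radium.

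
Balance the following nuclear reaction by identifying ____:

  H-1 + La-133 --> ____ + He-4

Ba-130

Conserve mass number: 1 + 133 = A + 4, so A = 130.
Conserve atomic number: 1 + 57 = Z + 2, so Z = 56.
Z = 56 is barium, so the species is Ba-130.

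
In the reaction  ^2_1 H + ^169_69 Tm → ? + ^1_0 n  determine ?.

Yb-170

Conserve mass number: 2 + 169 = A + 1, so A = 170.
Conserve atomic number: 1 + 69 = Z + 0, so Z = 70.
Z = 70 is ytterbium, so the species is ^170_70 Yb.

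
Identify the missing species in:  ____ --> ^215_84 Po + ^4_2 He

Rn-219

Conserve mass number: A = 215 + 4, so A = 219.
Conserve atomic number: Z = 84 + 2, so Z = 86.
Z = 86 is radon, so the species is ^219_86 Rn.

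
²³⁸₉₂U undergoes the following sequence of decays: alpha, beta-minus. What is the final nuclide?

Pa-234

Start: (A, Z) = (238, 92).
After α: (234, 90).
After β⁻: (234, 91).
Z = 91 is protactinium.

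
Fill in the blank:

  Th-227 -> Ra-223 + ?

alpha particle

Conserve mass number: 227 = 223 + A, so A = 4.
Conserve atomic number: 90 = 88 + Z, so Z = 2.
A = 4 and Z = 2 is He-4 — an alpha particle.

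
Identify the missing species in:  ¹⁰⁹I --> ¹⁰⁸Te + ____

Conserve mass number: 109 = 108 + A, so A = 1.
Conserve atomic number: 53 = 52 + Z, so Z = 1.
A = 1 and Z = 1 is ¹H — a proton.

proton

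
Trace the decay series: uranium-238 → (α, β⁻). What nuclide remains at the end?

Pa-234

Start: (A, Z) = (238, 92).
After α: (234, 90).
After β⁻: (234, 91).
Z = 91 is protactinium.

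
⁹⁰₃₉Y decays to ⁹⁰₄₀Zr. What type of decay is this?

beta-minus decay

ΔA = 90 − 90 = 0; ΔZ = 40 − 39 = +1.
A is unchanged and Z rises by 1 — a neutron has become a proton (β⁻ decay).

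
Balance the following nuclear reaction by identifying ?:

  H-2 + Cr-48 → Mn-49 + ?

neutron

Conserve mass number: 2 + 48 = 49 + A, so A = 1.
Conserve atomic number: 1 + 24 = 25 + Z, so Z = 0.
A = 1 and Z = 0 is n — a neutron.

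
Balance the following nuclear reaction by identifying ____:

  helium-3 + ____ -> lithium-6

Conserve mass number: 3 + A = 6, so A = 3.
Conserve atomic number: 2 + Z = 3, so Z = 1.
A = 3 and Z = 1 is hydrogen-3 — a triton.

triton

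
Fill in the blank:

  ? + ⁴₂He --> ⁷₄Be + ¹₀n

alpha particle

Conserve mass number: A + 4 = 7 + 1, so A = 4.
Conserve atomic number: Z + 2 = 4 + 0, so Z = 2.
A = 4 and Z = 2 is ⁴₂He — an alpha particle.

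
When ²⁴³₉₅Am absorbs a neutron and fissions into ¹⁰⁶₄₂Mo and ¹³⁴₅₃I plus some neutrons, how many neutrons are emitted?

Conserve mass number: 244 = 106 + 134 + k, so k = 244 − 240 = 4.
Check atomic number: 95 = 42 + 53 + 0 = 95. ✓

4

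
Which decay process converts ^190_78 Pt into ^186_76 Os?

ΔA = 186 − 190 = -4; ΔZ = 76 − 78 = -2.
A drops by 4 and Z drops by 2 — the signature of alpha emission.

alpha decay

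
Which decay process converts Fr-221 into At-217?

alpha decay

ΔA = 217 − 221 = -4; ΔZ = 85 − 87 = -2.
A drops by 4 and Z drops by 2 — the signature of alpha emission.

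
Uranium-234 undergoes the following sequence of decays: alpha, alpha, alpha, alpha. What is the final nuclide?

Po-218

Start: (A, Z) = (234, 92).
After α: (230, 90).
After α: (226, 88).
After α: (222, 86).
After α: (218, 84).
Z = 84 is polonium.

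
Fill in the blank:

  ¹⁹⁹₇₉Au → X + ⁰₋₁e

Hg-199

Conserve mass number: 199 = A + 0, so A = 199.
Conserve atomic number: 79 = Z − 1, so Z = 80.
Z = 80 is mercury, so the species is ¹⁹⁹₈₀Hg.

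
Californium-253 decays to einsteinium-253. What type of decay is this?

ΔA = 253 − 253 = 0; ΔZ = 99 − 98 = +1.
A is unchanged and Z rises by 1 — a neutron has become a proton (β⁻ decay).

beta-minus decay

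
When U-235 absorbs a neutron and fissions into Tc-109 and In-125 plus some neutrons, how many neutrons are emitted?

2

Conserve mass number: 236 = 109 + 125 + k, so k = 236 − 234 = 2.
Check atomic number: 92 = 43 + 49 + 0 = 92. ✓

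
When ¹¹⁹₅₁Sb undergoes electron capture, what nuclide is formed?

Sn-119

Electron capture: mass number changes by +0, atomic number by -1.
A: 119 = 119; Z: 51 − 1 = 50.
Z = 50 is tin, so the daughter is ¹¹⁹₅₀Sn.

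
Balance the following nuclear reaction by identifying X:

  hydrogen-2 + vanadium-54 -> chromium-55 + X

Conserve mass number: 2 + 54 = 55 + A, so A = 1.
Conserve atomic number: 1 + 23 = 24 + Z, so Z = 0.
A = 1 and Z = 0 is neutron — a neutron.

neutron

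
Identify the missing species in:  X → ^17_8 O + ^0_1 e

F-17

Conserve mass number: A = 17 + 0, so A = 17.
Conserve atomic number: Z = 8 + 1, so Z = 9.
Z = 9 is fluorine, so the species is ^17_9 F.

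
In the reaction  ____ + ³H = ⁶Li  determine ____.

Conserve mass number: A + 3 = 6, so A = 3.
Conserve atomic number: Z + 1 = 3, so Z = 2.
Z = 2 is helium, so the species is ³He.

He-3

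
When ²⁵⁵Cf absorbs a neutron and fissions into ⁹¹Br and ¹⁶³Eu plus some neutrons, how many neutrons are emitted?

Conserve mass number: 256 = 91 + 163 + k, so k = 256 − 254 = 2.
Check atomic number: 98 = 35 + 63 + 0 = 98. ✓

2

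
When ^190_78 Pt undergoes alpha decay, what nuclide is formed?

Os-186

Alpha decay: mass number changes by -4, atomic number by -2.
A: 190 − 4 = 186; Z: 78 − 2 = 76.
Z = 76 is osmium, so the daughter is ^186_76 Os.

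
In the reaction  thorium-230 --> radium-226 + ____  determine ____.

Conserve mass number: 230 = 226 + A, so A = 4.
Conserve atomic number: 90 = 88 + Z, so Z = 2.
A = 4 and Z = 2 is helium-4 — an alpha particle.

alpha particle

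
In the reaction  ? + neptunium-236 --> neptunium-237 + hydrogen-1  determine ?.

deuteron

Conserve mass number: A + 236 = 237 + 1, so A = 2.
Conserve atomic number: Z + 93 = 93 + 1, so Z = 1.
A = 2 and Z = 1 is hydrogen-2 — a deuteron.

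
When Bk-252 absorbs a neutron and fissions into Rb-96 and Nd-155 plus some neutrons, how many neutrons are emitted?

2

Conserve mass number: 253 = 96 + 155 + k, so k = 253 − 251 = 2.
Check atomic number: 97 = 37 + 60 + 0 = 97. ✓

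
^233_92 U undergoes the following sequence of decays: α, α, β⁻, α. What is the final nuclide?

Fr-221

Start: (A, Z) = (233, 92).
After α: (229, 90).
After α: (225, 88).
After β⁻: (225, 89).
After α: (221, 87).
Z = 87 is francium.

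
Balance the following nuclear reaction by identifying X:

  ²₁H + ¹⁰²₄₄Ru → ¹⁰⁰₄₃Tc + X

Conserve mass number: 2 + 102 = 100 + A, so A = 4.
Conserve atomic number: 1 + 44 = 43 + Z, so Z = 2.
A = 4 and Z = 2 is ⁴₂He — an alpha particle.

alpha particle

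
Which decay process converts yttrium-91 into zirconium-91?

ΔA = 91 − 91 = 0; ΔZ = 40 − 39 = +1.
A is unchanged and Z rises by 1 — a neutron has become a proton (β⁻ decay).

beta-minus decay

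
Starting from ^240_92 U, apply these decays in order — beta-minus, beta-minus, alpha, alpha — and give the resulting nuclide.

Start: (A, Z) = (240, 92).
After β⁻: (240, 93).
After β⁻: (240, 94).
After α: (236, 92).
After α: (232, 90).
Z = 90 is thorium.

Th-232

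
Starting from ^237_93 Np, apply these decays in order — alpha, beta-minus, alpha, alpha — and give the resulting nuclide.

Ra-225

Start: (A, Z) = (237, 93).
After α: (233, 91).
After β⁻: (233, 92).
After α: (229, 90).
After α: (225, 88).
Z = 88 is radium.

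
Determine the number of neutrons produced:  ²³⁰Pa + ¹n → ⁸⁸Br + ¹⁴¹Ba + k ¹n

2

Conserve mass number: 231 = 88 + 141 + k, so k = 231 − 229 = 2.
Check atomic number: 91 = 35 + 56 + 0 = 91. ✓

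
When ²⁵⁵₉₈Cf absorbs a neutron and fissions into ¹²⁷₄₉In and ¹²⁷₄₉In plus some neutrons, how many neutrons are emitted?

Conserve mass number: 256 = 127 + 127 + k, so k = 256 − 254 = 2.
Check atomic number: 98 = 49 + 49 + 0 = 98. ✓

2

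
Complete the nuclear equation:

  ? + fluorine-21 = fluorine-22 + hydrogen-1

deuteron

Conserve mass number: A + 21 = 22 + 1, so A = 2.
Conserve atomic number: Z + 9 = 9 + 1, so Z = 1.
A = 2 and Z = 1 is hydrogen-2 — a deuteron.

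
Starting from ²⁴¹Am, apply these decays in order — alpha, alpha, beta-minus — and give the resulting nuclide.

U-233

Start: (A, Z) = (241, 95).
After α: (237, 93).
After α: (233, 91).
After β⁻: (233, 92).
Z = 92 is uranium.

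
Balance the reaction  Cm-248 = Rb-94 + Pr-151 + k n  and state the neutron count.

3

Conserve mass number: 248 = 94 + 151 + k, so k = 248 − 245 = 3.
Check atomic number: 96 = 37 + 59 + 0 = 96. ✓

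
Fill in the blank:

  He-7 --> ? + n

He-6

Conserve mass number: 7 = A + 1, so A = 6.
Conserve atomic number: 2 = Z + 0, so Z = 2.
Z = 2 is helium, so the species is He-6.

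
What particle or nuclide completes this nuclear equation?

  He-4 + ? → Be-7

Conserve mass number: 4 + A = 7, so A = 3.
Conserve atomic number: 2 + Z = 4, so Z = 2.
Z = 2 is helium, so the species is He-3.

He-3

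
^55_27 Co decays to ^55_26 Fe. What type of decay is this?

ΔA = 55 − 55 = 0; ΔZ = 26 − 27 = -1.
A is unchanged and Z drops by 1 — a proton has become a neutron (β⁺ emission or electron capture).

beta-plus decay or electron capture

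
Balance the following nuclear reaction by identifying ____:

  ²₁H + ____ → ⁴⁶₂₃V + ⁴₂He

Cr-48

Conserve mass number: 2 + A = 46 + 4, so A = 48.
Conserve atomic number: 1 + Z = 23 + 2, so Z = 24.
Z = 24 is chromium, so the species is ⁴⁸₂₄Cr.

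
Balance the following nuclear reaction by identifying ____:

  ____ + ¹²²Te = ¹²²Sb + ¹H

neutron

Conserve mass number: A + 122 = 122 + 1, so A = 1.
Conserve atomic number: Z + 52 = 51 + 1, so Z = 0.
A = 1 and Z = 0 is ¹n — a neutron.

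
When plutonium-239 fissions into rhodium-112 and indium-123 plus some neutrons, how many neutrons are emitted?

4

Conserve mass number: 239 = 112 + 123 + k, so k = 239 − 235 = 4.
Check atomic number: 94 = 45 + 49 + 0 = 94. ✓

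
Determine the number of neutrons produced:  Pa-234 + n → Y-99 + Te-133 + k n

Conserve mass number: 235 = 99 + 133 + k, so k = 235 − 232 = 3.
Check atomic number: 91 = 39 + 52 + 0 = 91. ✓

3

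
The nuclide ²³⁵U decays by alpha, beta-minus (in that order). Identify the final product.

Pa-231

Start: (A, Z) = (235, 92).
After α: (231, 90).
After β⁻: (231, 91).
Z = 91 is protactinium.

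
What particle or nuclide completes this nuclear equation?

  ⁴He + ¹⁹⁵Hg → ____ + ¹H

Conserve mass number: 4 + 195 = A + 1, so A = 198.
Conserve atomic number: 2 + 80 = Z + 1, so Z = 81.
Z = 81 is thallium, so the species is ¹⁹⁸Tl.

Tl-198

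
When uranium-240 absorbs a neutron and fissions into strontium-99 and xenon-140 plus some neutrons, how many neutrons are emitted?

2

Conserve mass number: 241 = 99 + 140 + k, so k = 241 − 239 = 2.
Check atomic number: 92 = 38 + 54 + 0 = 92. ✓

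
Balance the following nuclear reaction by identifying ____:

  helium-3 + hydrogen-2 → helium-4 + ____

Conserve mass number: 3 + 2 = 4 + A, so A = 1.
Conserve atomic number: 2 + 1 = 2 + Z, so Z = 1.
A = 1 and Z = 1 is hydrogen-1 — a proton.

proton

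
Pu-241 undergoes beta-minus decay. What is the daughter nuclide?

Am-241

Beta-minus decay: mass number changes by +0, atomic number by +1.
A: 241 = 241; Z: 94 + 1 = 95.
Z = 95 is americium, so the daughter is Am-241.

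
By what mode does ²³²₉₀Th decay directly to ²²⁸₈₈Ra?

alpha decay

ΔA = 228 − 232 = -4; ΔZ = 88 − 90 = -2.
A drops by 4 and Z drops by 2 — the signature of alpha emission.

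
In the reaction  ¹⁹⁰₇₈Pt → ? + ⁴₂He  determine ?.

Os-186

Conserve mass number: 190 = A + 4, so A = 186.
Conserve atomic number: 78 = Z + 2, so Z = 76.
Z = 76 is osmium, so the species is ¹⁸⁶₇₆Os.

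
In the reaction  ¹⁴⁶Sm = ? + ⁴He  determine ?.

Conserve mass number: 146 = A + 4, so A = 142.
Conserve atomic number: 62 = Z + 2, so Z = 60.
Z = 60 is neodymium, so the species is ¹⁴²Nd.

Nd-142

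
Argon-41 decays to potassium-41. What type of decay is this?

ΔA = 41 − 41 = 0; ΔZ = 19 − 18 = +1.
A is unchanged and Z rises by 1 — a neutron has become a proton (β⁻ decay).

beta-minus decay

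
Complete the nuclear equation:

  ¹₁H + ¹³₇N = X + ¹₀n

Conserve mass number: 1 + 13 = A + 1, so A = 13.
Conserve atomic number: 1 + 7 = Z + 0, so Z = 8.
Z = 8 is oxygen, so the species is ¹³₈O.

O-13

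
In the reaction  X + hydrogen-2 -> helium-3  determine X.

Conserve mass number: A + 2 = 3, so A = 1.
Conserve atomic number: Z + 1 = 2, so Z = 1.
A = 1 and Z = 1 is hydrogen-1 — a proton.

proton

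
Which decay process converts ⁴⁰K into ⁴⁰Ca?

beta-minus decay

ΔA = 40 − 40 = 0; ΔZ = 20 − 19 = +1.
A is unchanged and Z rises by 1 — a neutron has become a proton (β⁻ decay).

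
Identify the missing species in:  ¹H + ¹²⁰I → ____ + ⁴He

Te-117

Conserve mass number: 1 + 120 = A + 4, so A = 117.
Conserve atomic number: 1 + 53 = Z + 2, so Z = 52.
Z = 52 is tellurium, so the species is ¹¹⁷Te.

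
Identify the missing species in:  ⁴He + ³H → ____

Conserve mass number: 4 + 3 = A, so A = 7.
Conserve atomic number: 2 + 1 = Z, so Z = 3.
Z = 3 is lithium, so the species is ⁷Li.

Li-7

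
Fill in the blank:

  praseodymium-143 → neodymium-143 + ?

beta-minus particle

Conserve mass number: 143 = 143 + A, so A = 0.
Conserve atomic number: 59 = 60 + Z, so Z = -1.
A = 0 and Z = -1 is e⁻ — a beta-minus particle.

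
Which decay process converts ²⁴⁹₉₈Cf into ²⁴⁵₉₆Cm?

ΔA = 245 − 249 = -4; ΔZ = 96 − 98 = -2.
A drops by 4 and Z drops by 2 — the signature of alpha emission.

alpha decay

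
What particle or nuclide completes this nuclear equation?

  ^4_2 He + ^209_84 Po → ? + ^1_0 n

Conserve mass number: 4 + 209 = A + 1, so A = 212.
Conserve atomic number: 2 + 84 = Z + 0, so Z = 86.
Z = 86 is radon, so the species is ^212_86 Rn.

Rn-212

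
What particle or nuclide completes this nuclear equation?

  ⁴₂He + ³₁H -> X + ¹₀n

Li-6

Conserve mass number: 4 + 3 = A + 1, so A = 6.
Conserve atomic number: 2 + 1 = Z + 0, so Z = 3.
Z = 3 is lithium, so the species is ⁶₃Li.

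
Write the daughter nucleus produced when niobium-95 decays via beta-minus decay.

Beta-minus decay: mass number changes by +0, atomic number by +1.
A: 95 = 95; Z: 41 + 1 = 42.
Z = 42 is molybdenum, so the daughter is molybdenum-95.

Mo-95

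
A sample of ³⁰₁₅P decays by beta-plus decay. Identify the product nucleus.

Beta-plus decay: mass number changes by +0, atomic number by -1.
A: 30 = 30; Z: 15 − 1 = 14.
Z = 14 is silicon, so the daughter is ³⁰₁₄Si.

Si-30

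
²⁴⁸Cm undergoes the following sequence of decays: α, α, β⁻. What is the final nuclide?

Start: (A, Z) = (248, 96).
After α: (244, 94).
After α: (240, 92).
After β⁻: (240, 93).
Z = 93 is neptunium.

Np-240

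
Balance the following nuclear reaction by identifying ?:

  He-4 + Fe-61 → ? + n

Ni-64

Conserve mass number: 4 + 61 = A + 1, so A = 64.
Conserve atomic number: 2 + 26 = Z + 0, so Z = 28.
Z = 28 is nickel, so the species is Ni-64.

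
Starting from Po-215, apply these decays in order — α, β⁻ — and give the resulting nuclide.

Start: (A, Z) = (215, 84).
After α: (211, 82).
After β⁻: (211, 83).
Z = 83 is bismuth.

Bi-211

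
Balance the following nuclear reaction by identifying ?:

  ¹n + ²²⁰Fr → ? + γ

Conserve mass number: 1 + 220 = A + 0, so A = 221.
Conserve atomic number: 0 + 87 = Z + 0, so Z = 87.
Z = 87 is francium, so the species is ²²¹Fr.

Fr-221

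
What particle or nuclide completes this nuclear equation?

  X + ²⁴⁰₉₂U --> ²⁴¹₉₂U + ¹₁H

Conserve mass number: A + 240 = 241 + 1, so A = 2.
Conserve atomic number: Z + 92 = 92 + 1, so Z = 1.
A = 2 and Z = 1 is ²₁H — a deuteron.

deuteron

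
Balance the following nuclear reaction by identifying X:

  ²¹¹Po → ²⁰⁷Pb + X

alpha particle

Conserve mass number: 211 = 207 + A, so A = 4.
Conserve atomic number: 84 = 82 + Z, so Z = 2.
A = 4 and Z = 2 is ⁴He — an alpha particle.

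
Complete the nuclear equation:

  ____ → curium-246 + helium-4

Conserve mass number: A = 246 + 4, so A = 250.
Conserve atomic number: Z = 96 + 2, so Z = 98.
Z = 98 is californium, so the species is californium-250.

Cf-250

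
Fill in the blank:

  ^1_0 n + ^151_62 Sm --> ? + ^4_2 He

Nd-148

Conserve mass number: 1 + 151 = A + 4, so A = 148.
Conserve atomic number: 0 + 62 = Z + 2, so Z = 60.
Z = 60 is neodymium, so the species is ^148_60 Nd.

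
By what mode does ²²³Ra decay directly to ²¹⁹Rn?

alpha decay

ΔA = 219 − 223 = -4; ΔZ = 86 − 88 = -2.
A drops by 4 and Z drops by 2 — the signature of alpha emission.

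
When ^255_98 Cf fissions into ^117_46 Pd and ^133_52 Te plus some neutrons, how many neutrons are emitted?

Conserve mass number: 255 = 117 + 133 + k, so k = 255 − 250 = 5.
Check atomic number: 98 = 46 + 52 + 0 = 98. ✓

5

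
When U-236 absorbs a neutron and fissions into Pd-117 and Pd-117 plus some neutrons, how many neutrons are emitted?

Conserve mass number: 237 = 117 + 117 + k, so k = 237 − 234 = 3.
Check atomic number: 92 = 46 + 46 + 0 = 92. ✓

3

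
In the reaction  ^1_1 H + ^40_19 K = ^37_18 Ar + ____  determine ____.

alpha particle

Conserve mass number: 1 + 40 = 37 + A, so A = 4.
Conserve atomic number: 1 + 19 = 18 + Z, so Z = 2.
A = 4 and Z = 2 is ^4_2 He — an alpha particle.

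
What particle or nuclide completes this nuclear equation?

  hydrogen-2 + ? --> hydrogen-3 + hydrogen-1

Conserve mass number: 2 + A = 3 + 1, so A = 2.
Conserve atomic number: 1 + Z = 1 + 1, so Z = 1.
A = 2 and Z = 1 is hydrogen-2 — a deuteron.

deuteron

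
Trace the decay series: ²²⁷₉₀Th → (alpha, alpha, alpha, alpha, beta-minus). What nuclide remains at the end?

Bi-211

Start: (A, Z) = (227, 90).
After α: (223, 88).
After α: (219, 86).
After α: (215, 84).
After α: (211, 82).
After β⁻: (211, 83).
Z = 83 is bismuth.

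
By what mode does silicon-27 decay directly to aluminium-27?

ΔA = 27 − 27 = 0; ΔZ = 13 − 14 = -1.
A is unchanged and Z drops by 1 — a proton has become a neutron (β⁺ emission or electron capture).

beta-plus decay or electron capture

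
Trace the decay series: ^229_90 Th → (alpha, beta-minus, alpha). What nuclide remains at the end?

Start: (A, Z) = (229, 90).
After α: (225, 88).
After β⁻: (225, 89).
After α: (221, 87).
Z = 87 is francium.

Fr-221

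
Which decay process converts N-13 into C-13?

beta-plus decay or electron capture

ΔA = 13 − 13 = 0; ΔZ = 6 − 7 = -1.
A is unchanged and Z drops by 1 — a proton has become a neutron (β⁺ emission or electron capture).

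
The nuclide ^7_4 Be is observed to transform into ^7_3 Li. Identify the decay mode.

ΔA = 7 − 7 = 0; ΔZ = 3 − 4 = -1.
A is unchanged and Z drops by 1 — a proton has become a neutron (β⁺ emission or electron capture).

beta-plus decay or electron capture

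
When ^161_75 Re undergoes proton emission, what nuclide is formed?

W-160

Proton emission: mass number changes by -1, atomic number by -1.
A: 161 − 1 = 160; Z: 75 − 1 = 74.
Z = 74 is tungsten, so the daughter is ^160_74 W.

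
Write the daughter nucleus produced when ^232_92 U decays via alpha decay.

Th-228

Alpha decay: mass number changes by -4, atomic number by -2.
A: 232 − 4 = 228; Z: 92 − 2 = 90.
Z = 90 is thorium, so the daughter is ^228_90 Th.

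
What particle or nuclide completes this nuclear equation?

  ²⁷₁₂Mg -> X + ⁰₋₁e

Al-27

Conserve mass number: 27 = A + 0, so A = 27.
Conserve atomic number: 12 = Z − 1, so Z = 13.
Z = 13 is aluminium, so the species is ²⁷₁₃Al.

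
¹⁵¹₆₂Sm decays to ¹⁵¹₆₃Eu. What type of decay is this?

beta-minus decay

ΔA = 151 − 151 = 0; ΔZ = 63 − 62 = +1.
A is unchanged and Z rises by 1 — a neutron has become a proton (β⁻ decay).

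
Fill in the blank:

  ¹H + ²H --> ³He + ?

gamma ray

Conserve mass number: 1 + 2 = 3 + A, so A = 0.
Conserve atomic number: 1 + 1 = 2 + Z, so Z = 0.
A = 0 and Z = 0 is γ — a gamma ray.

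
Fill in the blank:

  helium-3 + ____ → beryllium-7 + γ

Conserve mass number: 3 + A = 7 + 0, so A = 4.
Conserve atomic number: 2 + Z = 4 + 0, so Z = 2.
A = 4 and Z = 2 is helium-4 — an alpha particle.

alpha particle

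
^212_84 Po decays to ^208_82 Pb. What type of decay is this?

alpha decay

ΔA = 208 − 212 = -4; ΔZ = 82 − 84 = -2.
A drops by 4 and Z drops by 2 — the signature of alpha emission.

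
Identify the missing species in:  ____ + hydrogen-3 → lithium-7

Conserve mass number: A + 3 = 7, so A = 4.
Conserve atomic number: Z + 1 = 3, so Z = 2.
A = 4 and Z = 2 is helium-4 — an alpha particle.

alpha particle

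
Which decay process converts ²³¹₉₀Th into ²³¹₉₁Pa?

beta-minus decay

ΔA = 231 − 231 = 0; ΔZ = 91 − 90 = +1.
A is unchanged and Z rises by 1 — a neutron has become a proton (β⁻ decay).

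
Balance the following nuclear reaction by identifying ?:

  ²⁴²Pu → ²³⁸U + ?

alpha particle

Conserve mass number: 242 = 238 + A, so A = 4.
Conserve atomic number: 94 = 92 + Z, so Z = 2.
A = 4 and Z = 2 is ⁴He — an alpha particle.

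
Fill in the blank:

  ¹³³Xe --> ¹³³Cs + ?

Conserve mass number: 133 = 133 + A, so A = 0.
Conserve atomic number: 54 = 55 + Z, so Z = -1.
A = 0 and Z = -1 is e⁻ — a beta-minus particle.

beta-minus particle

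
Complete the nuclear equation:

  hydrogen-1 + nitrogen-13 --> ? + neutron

Conserve mass number: 1 + 13 = A + 1, so A = 13.
Conserve atomic number: 1 + 7 = Z + 0, so Z = 8.
Z = 8 is oxygen, so the species is oxygen-13.

O-13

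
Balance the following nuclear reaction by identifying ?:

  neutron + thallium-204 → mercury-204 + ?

proton

Conserve mass number: 1 + 204 = 204 + A, so A = 1.
Conserve atomic number: 0 + 81 = 80 + Z, so Z = 1.
A = 1 and Z = 1 is hydrogen-1 — a proton.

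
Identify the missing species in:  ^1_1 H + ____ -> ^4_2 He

triton

Conserve mass number: 1 + A = 4, so A = 3.
Conserve atomic number: 1 + Z = 2, so Z = 1.
A = 3 and Z = 1 is ^3_1 H — a triton.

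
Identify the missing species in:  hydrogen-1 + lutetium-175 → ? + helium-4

Yb-172

Conserve mass number: 1 + 175 = A + 4, so A = 172.
Conserve atomic number: 1 + 71 = Z + 2, so Z = 70.
Z = 70 is ytterbium, so the species is ytterbium-172.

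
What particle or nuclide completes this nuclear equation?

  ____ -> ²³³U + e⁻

Conserve mass number: A = 233 + 0, so A = 233.
Conserve atomic number: Z = 92 − 1, so Z = 91.
Z = 91 is protactinium, so the species is ²³³Pa.

Pa-233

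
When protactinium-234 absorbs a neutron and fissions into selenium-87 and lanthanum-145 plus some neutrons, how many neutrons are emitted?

Conserve mass number: 235 = 87 + 145 + k, so k = 235 − 232 = 3.
Check atomic number: 91 = 34 + 57 + 0 = 91. ✓

3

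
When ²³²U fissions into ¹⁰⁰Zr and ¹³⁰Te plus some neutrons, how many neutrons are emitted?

Conserve mass number: 232 = 100 + 130 + k, so k = 232 − 230 = 2.
Check atomic number: 92 = 40 + 52 + 0 = 92. ✓

2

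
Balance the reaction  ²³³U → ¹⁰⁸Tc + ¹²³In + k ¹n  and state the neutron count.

2

Conserve mass number: 233 = 108 + 123 + k, so k = 233 − 231 = 2.
Check atomic number: 92 = 43 + 49 + 0 = 92. ✓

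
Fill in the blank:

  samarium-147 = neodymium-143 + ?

Conserve mass number: 147 = 143 + A, so A = 4.
Conserve atomic number: 62 = 60 + Z, so Z = 2.
A = 4 and Z = 2 is helium-4 — an alpha particle.

alpha particle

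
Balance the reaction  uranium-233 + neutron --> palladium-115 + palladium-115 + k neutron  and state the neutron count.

4

Conserve mass number: 234 = 115 + 115 + k, so k = 234 − 230 = 4.
Check atomic number: 92 = 46 + 46 + 0 = 92. ✓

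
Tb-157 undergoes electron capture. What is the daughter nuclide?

Gd-157

Electron capture: mass number changes by +0, atomic number by -1.
A: 157 = 157; Z: 65 − 1 = 64.
Z = 64 is gadolinium, so the daughter is Gd-157.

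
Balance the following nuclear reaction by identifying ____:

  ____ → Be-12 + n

Be-13

Conserve mass number: A = 12 + 1, so A = 13.
Conserve atomic number: Z = 4 + 0, so Z = 4.
Z = 4 is beryllium, so the species is Be-13.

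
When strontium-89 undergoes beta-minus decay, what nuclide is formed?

Y-89

Beta-minus decay: mass number changes by +0, atomic number by +1.
A: 89 = 89; Z: 38 + 1 = 39.
Z = 39 is yttrium, so the daughter is yttrium-89.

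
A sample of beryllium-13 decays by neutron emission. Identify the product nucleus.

Neutron emission: mass number changes by -1, atomic number by +0.
A: 13 − 1 = 12; Z: 4 = 4.
Z = 4 is beryllium, so the daughter is beryllium-12.

Be-12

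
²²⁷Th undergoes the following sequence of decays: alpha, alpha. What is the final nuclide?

Rn-219

Start: (A, Z) = (227, 90).
After α: (223, 88).
After α: (219, 86).
Z = 86 is radon.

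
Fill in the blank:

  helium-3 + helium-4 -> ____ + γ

Be-7

Conserve mass number: 3 + 4 = A + 0, so A = 7.
Conserve atomic number: 2 + 2 = Z + 0, so Z = 4.
Z = 4 is beryllium, so the species is beryllium-7.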